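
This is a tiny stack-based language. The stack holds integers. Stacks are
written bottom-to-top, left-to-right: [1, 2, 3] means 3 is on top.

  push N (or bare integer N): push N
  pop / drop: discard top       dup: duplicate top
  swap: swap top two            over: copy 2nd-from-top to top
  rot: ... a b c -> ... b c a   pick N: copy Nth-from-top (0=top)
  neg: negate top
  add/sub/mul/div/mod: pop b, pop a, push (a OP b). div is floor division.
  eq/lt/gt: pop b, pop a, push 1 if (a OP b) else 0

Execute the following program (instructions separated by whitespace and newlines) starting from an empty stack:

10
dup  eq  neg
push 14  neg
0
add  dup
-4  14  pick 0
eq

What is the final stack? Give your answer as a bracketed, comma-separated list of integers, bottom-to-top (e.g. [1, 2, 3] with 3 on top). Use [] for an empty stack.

After 'push 10': [10]
After 'dup': [10, 10]
After 'eq': [1]
After 'neg': [-1]
After 'push 14': [-1, 14]
After 'neg': [-1, -14]
After 'push 0': [-1, -14, 0]
After 'add': [-1, -14]
After 'dup': [-1, -14, -14]
After 'push -4': [-1, -14, -14, -4]
After 'push 14': [-1, -14, -14, -4, 14]
After 'pick 0': [-1, -14, -14, -4, 14, 14]
After 'eq': [-1, -14, -14, -4, 1]

Answer: [-1, -14, -14, -4, 1]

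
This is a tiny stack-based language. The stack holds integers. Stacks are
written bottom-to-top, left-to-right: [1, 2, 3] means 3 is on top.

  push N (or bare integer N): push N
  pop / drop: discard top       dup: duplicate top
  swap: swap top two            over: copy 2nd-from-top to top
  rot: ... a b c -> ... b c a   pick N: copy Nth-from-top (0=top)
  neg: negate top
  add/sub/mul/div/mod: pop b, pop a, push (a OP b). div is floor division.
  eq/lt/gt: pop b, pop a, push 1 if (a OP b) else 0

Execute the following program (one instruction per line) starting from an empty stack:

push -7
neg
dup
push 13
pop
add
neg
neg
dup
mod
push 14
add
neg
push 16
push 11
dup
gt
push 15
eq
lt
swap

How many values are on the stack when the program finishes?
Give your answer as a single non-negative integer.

After 'push -7': stack = [-7] (depth 1)
After 'neg': stack = [7] (depth 1)
After 'dup': stack = [7, 7] (depth 2)
After 'push 13': stack = [7, 7, 13] (depth 3)
After 'pop': stack = [7, 7] (depth 2)
After 'add': stack = [14] (depth 1)
After 'neg': stack = [-14] (depth 1)
After 'neg': stack = [14] (depth 1)
After 'dup': stack = [14, 14] (depth 2)
After 'mod': stack = [0] (depth 1)
  ...
After 'add': stack = [14] (depth 1)
After 'neg': stack = [-14] (depth 1)
After 'push 16': stack = [-14, 16] (depth 2)
After 'push 11': stack = [-14, 16, 11] (depth 3)
After 'dup': stack = [-14, 16, 11, 11] (depth 4)
After 'gt': stack = [-14, 16, 0] (depth 3)
After 'push 15': stack = [-14, 16, 0, 15] (depth 4)
After 'eq': stack = [-14, 16, 0] (depth 3)
After 'lt': stack = [-14, 0] (depth 2)
After 'swap': stack = [0, -14] (depth 2)

Answer: 2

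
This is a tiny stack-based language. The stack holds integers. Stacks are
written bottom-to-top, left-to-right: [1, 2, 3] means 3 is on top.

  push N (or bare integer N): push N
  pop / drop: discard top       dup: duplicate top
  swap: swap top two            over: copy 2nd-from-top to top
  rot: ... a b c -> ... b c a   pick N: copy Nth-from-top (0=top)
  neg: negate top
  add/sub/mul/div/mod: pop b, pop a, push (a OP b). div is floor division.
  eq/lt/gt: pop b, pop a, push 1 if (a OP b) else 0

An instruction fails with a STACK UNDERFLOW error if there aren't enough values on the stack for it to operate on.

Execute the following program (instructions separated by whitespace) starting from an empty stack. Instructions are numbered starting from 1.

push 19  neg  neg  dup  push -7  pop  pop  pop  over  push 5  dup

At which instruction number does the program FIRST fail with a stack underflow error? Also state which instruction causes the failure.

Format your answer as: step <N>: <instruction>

Answer: step 9: over

Derivation:
Step 1 ('push 19'): stack = [19], depth = 1
Step 2 ('neg'): stack = [-19], depth = 1
Step 3 ('neg'): stack = [19], depth = 1
Step 4 ('dup'): stack = [19, 19], depth = 2
Step 5 ('push -7'): stack = [19, 19, -7], depth = 3
Step 6 ('pop'): stack = [19, 19], depth = 2
Step 7 ('pop'): stack = [19], depth = 1
Step 8 ('pop'): stack = [], depth = 0
Step 9 ('over'): needs 2 value(s) but depth is 0 — STACK UNDERFLOW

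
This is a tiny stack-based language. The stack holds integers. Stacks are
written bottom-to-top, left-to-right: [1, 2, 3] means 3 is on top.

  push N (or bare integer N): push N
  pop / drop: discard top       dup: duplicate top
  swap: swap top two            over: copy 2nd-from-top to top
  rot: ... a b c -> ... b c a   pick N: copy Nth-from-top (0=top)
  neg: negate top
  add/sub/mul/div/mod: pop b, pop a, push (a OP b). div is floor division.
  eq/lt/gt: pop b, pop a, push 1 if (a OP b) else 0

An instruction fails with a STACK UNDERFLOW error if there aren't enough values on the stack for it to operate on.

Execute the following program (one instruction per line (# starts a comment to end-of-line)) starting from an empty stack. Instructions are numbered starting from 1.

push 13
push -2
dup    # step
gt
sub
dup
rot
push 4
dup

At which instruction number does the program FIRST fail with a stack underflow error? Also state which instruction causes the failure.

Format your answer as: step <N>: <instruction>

Answer: step 7: rot

Derivation:
Step 1 ('push 13'): stack = [13], depth = 1
Step 2 ('push -2'): stack = [13, -2], depth = 2
Step 3 ('dup'): stack = [13, -2, -2], depth = 3
Step 4 ('gt'): stack = [13, 0], depth = 2
Step 5 ('sub'): stack = [13], depth = 1
Step 6 ('dup'): stack = [13, 13], depth = 2
Step 7 ('rot'): needs 3 value(s) but depth is 2 — STACK UNDERFLOW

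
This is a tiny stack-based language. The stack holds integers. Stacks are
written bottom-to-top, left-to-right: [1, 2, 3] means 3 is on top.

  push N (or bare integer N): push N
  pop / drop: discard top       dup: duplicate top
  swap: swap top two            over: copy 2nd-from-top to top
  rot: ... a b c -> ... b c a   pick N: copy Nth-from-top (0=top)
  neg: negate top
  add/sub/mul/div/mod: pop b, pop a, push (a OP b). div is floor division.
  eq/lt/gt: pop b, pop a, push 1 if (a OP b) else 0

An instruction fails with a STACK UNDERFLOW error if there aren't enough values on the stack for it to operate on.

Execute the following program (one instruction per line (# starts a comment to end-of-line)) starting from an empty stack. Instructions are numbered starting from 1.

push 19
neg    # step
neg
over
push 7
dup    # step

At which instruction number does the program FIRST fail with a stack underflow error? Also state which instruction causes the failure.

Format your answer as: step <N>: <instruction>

Step 1 ('push 19'): stack = [19], depth = 1
Step 2 ('neg'): stack = [-19], depth = 1
Step 3 ('neg'): stack = [19], depth = 1
Step 4 ('over'): needs 2 value(s) but depth is 1 — STACK UNDERFLOW

Answer: step 4: over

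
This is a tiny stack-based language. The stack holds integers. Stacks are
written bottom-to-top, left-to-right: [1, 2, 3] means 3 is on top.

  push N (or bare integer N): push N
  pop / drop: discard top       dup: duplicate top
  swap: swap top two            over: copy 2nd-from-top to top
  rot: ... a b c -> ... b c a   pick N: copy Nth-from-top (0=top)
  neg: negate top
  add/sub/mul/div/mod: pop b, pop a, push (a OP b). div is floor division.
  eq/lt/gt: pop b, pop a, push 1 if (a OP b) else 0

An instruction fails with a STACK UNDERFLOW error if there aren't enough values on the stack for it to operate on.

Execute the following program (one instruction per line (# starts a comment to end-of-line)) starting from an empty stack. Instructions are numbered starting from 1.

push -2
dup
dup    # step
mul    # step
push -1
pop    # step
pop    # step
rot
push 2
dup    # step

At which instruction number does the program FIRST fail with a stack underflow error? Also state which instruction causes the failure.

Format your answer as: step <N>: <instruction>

Step 1 ('push -2'): stack = [-2], depth = 1
Step 2 ('dup'): stack = [-2, -2], depth = 2
Step 3 ('dup'): stack = [-2, -2, -2], depth = 3
Step 4 ('mul'): stack = [-2, 4], depth = 2
Step 5 ('push -1'): stack = [-2, 4, -1], depth = 3
Step 6 ('pop'): stack = [-2, 4], depth = 2
Step 7 ('pop'): stack = [-2], depth = 1
Step 8 ('rot'): needs 3 value(s) but depth is 1 — STACK UNDERFLOW

Answer: step 8: rot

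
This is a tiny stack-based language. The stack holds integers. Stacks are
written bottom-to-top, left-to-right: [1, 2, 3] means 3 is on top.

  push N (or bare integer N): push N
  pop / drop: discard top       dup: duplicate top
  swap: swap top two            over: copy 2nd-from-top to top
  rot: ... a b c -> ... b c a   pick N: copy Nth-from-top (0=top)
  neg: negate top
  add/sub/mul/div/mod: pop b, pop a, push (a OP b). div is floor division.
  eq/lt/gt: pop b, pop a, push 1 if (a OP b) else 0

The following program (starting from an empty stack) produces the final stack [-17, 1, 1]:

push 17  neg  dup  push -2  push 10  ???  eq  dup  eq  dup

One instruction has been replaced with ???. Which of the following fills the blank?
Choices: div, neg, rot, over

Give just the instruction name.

Answer: div

Derivation:
Stack before ???: [-17, -17, -2, 10]
Stack after ???:  [-17, -17, -1]
Checking each choice:
  div: MATCH
  neg: produces [-17, -17, 1, 1]
  rot: produces [-17, -2, 1, 1]
  over: produces [-17, -17, -2, 1, 1]


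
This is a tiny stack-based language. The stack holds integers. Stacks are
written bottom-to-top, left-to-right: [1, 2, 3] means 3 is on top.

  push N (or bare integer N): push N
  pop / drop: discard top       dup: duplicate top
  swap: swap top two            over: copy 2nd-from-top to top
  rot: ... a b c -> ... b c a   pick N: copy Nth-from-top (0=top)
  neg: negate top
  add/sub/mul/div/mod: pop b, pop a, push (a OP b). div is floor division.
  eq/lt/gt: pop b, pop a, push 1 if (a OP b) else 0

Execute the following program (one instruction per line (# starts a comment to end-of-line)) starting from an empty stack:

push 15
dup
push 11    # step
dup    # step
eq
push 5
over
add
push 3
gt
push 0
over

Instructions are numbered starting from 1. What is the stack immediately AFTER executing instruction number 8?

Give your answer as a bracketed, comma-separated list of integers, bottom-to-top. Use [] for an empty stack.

Answer: [15, 15, 1, 6]

Derivation:
Step 1 ('push 15'): [15]
Step 2 ('dup'): [15, 15]
Step 3 ('push 11'): [15, 15, 11]
Step 4 ('dup'): [15, 15, 11, 11]
Step 5 ('eq'): [15, 15, 1]
Step 6 ('push 5'): [15, 15, 1, 5]
Step 7 ('over'): [15, 15, 1, 5, 1]
Step 8 ('add'): [15, 15, 1, 6]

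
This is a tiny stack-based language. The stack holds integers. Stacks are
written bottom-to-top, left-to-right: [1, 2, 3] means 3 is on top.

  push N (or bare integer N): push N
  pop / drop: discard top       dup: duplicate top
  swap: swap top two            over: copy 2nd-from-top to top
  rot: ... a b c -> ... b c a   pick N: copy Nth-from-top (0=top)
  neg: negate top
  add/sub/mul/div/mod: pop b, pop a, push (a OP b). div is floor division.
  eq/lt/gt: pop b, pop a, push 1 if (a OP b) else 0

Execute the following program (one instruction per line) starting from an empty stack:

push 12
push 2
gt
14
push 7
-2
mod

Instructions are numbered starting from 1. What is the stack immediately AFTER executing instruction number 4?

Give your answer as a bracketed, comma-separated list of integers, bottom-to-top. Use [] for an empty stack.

Answer: [1, 14]

Derivation:
Step 1 ('push 12'): [12]
Step 2 ('push 2'): [12, 2]
Step 3 ('gt'): [1]
Step 4 ('14'): [1, 14]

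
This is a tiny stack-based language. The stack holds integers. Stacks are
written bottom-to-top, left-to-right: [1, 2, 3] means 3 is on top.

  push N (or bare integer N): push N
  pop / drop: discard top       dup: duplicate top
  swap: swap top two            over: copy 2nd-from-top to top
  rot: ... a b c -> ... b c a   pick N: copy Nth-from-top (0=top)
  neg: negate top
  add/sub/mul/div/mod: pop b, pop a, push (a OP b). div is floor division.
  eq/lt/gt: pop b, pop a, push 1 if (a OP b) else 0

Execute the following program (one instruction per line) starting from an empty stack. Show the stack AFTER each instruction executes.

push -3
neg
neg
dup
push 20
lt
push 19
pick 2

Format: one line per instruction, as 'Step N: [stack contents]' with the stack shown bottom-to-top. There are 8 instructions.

Step 1: [-3]
Step 2: [3]
Step 3: [-3]
Step 4: [-3, -3]
Step 5: [-3, -3, 20]
Step 6: [-3, 1]
Step 7: [-3, 1, 19]
Step 8: [-3, 1, 19, -3]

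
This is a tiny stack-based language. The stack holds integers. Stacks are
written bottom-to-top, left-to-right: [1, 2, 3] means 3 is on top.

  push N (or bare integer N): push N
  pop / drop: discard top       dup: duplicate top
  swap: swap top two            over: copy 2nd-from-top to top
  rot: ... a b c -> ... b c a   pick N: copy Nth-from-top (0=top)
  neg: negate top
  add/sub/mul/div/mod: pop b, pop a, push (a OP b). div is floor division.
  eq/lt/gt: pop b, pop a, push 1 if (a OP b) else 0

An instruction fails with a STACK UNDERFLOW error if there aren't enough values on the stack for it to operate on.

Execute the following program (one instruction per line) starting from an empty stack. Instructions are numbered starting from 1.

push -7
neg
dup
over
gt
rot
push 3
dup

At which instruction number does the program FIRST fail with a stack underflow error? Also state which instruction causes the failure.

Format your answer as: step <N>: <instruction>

Answer: step 6: rot

Derivation:
Step 1 ('push -7'): stack = [-7], depth = 1
Step 2 ('neg'): stack = [7], depth = 1
Step 3 ('dup'): stack = [7, 7], depth = 2
Step 4 ('over'): stack = [7, 7, 7], depth = 3
Step 5 ('gt'): stack = [7, 0], depth = 2
Step 6 ('rot'): needs 3 value(s) but depth is 2 — STACK UNDERFLOW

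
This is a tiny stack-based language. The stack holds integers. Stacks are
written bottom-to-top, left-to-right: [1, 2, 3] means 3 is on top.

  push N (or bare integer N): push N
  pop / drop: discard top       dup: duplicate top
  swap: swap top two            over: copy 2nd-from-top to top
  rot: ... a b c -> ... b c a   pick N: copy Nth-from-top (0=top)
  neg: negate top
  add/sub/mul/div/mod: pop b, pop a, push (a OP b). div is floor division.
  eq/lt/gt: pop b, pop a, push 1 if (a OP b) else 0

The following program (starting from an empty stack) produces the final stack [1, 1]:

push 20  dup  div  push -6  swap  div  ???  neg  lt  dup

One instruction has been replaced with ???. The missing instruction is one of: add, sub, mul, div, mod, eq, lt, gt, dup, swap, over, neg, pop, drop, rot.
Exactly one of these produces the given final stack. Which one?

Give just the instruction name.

Answer: dup

Derivation:
Stack before ???: [-6]
Stack after ???:  [-6, -6]
The instruction that transforms [-6] -> [-6, -6] is: dup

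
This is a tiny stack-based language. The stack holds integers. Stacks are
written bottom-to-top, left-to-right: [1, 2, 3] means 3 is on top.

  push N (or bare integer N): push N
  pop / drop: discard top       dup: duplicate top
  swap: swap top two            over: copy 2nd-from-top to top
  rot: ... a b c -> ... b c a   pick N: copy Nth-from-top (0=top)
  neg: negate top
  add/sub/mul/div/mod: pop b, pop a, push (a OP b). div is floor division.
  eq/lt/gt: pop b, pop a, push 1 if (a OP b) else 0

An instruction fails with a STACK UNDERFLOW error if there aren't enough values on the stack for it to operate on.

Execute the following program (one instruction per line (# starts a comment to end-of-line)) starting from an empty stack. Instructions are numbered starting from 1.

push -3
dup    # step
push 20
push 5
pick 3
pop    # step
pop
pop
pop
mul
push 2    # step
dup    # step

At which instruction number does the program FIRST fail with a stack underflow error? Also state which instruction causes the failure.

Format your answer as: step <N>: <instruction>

Step 1 ('push -3'): stack = [-3], depth = 1
Step 2 ('dup'): stack = [-3, -3], depth = 2
Step 3 ('push 20'): stack = [-3, -3, 20], depth = 3
Step 4 ('push 5'): stack = [-3, -3, 20, 5], depth = 4
Step 5 ('pick 3'): stack = [-3, -3, 20, 5, -3], depth = 5
Step 6 ('pop'): stack = [-3, -3, 20, 5], depth = 4
Step 7 ('pop'): stack = [-3, -3, 20], depth = 3
Step 8 ('pop'): stack = [-3, -3], depth = 2
Step 9 ('pop'): stack = [-3], depth = 1
Step 10 ('mul'): needs 2 value(s) but depth is 1 — STACK UNDERFLOW

Answer: step 10: mul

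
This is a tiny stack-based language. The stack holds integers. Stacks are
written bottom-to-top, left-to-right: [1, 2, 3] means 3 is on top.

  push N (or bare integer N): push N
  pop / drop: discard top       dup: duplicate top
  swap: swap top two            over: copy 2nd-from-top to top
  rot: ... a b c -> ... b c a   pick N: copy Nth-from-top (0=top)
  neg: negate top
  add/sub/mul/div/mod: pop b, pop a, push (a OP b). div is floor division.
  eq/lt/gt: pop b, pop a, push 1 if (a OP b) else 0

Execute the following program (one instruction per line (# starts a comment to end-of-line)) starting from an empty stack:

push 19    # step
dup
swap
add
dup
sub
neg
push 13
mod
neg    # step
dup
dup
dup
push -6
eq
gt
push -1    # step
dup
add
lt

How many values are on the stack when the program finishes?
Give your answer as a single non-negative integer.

Answer: 3

Derivation:
After 'push 19': stack = [19] (depth 1)
After 'dup': stack = [19, 19] (depth 2)
After 'swap': stack = [19, 19] (depth 2)
After 'add': stack = [38] (depth 1)
After 'dup': stack = [38, 38] (depth 2)
After 'sub': stack = [0] (depth 1)
After 'neg': stack = [0] (depth 1)
After 'push 13': stack = [0, 13] (depth 2)
After 'mod': stack = [0] (depth 1)
After 'neg': stack = [0] (depth 1)
After 'dup': stack = [0, 0] (depth 2)
After 'dup': stack = [0, 0, 0] (depth 3)
After 'dup': stack = [0, 0, 0, 0] (depth 4)
After 'push -6': stack = [0, 0, 0, 0, -6] (depth 5)
After 'eq': stack = [0, 0, 0, 0] (depth 4)
After 'gt': stack = [0, 0, 0] (depth 3)
After 'push -1': stack = [0, 0, 0, -1] (depth 4)
After 'dup': stack = [0, 0, 0, -1, -1] (depth 5)
After 'add': stack = [0, 0, 0, -2] (depth 4)
After 'lt': stack = [0, 0, 0] (depth 3)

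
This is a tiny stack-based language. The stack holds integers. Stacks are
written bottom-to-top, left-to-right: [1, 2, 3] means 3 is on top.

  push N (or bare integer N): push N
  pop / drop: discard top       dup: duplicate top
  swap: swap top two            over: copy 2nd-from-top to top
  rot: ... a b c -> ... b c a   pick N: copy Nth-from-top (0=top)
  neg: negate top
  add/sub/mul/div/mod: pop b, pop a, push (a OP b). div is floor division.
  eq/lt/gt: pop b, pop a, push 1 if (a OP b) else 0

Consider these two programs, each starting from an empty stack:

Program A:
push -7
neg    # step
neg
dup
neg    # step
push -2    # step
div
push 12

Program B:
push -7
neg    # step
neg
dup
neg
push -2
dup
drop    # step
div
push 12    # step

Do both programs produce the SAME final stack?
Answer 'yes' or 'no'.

Program A trace:
  After 'push -7': [-7]
  After 'neg': [7]
  After 'neg': [-7]
  After 'dup': [-7, -7]
  After 'neg': [-7, 7]
  After 'push -2': [-7, 7, -2]
  After 'div': [-7, -4]
  After 'push 12': [-7, -4, 12]
Program A final stack: [-7, -4, 12]

Program B trace:
  After 'push -7': [-7]
  After 'neg': [7]
  After 'neg': [-7]
  After 'dup': [-7, -7]
  After 'neg': [-7, 7]
  After 'push -2': [-7, 7, -2]
  After 'dup': [-7, 7, -2, -2]
  After 'drop': [-7, 7, -2]
  After 'div': [-7, -4]
  After 'push 12': [-7, -4, 12]
Program B final stack: [-7, -4, 12]
Same: yes

Answer: yes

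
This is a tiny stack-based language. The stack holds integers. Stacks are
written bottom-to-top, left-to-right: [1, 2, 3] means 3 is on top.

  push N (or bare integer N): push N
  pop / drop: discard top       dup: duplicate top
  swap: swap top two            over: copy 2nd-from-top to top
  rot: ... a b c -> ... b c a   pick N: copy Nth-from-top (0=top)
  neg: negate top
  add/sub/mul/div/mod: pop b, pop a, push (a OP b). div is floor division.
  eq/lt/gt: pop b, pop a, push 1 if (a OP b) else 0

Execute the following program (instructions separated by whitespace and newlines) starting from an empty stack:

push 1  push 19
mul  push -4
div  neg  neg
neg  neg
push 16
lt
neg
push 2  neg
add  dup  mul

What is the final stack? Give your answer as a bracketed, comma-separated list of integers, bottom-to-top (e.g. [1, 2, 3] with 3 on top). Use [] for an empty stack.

Answer: [9]

Derivation:
After 'push 1': [1]
After 'push 19': [1, 19]
After 'mul': [19]
After 'push -4': [19, -4]
After 'div': [-5]
After 'neg': [5]
After 'neg': [-5]
After 'neg': [5]
After 'neg': [-5]
After 'push 16': [-5, 16]
After 'lt': [1]
After 'neg': [-1]
After 'push 2': [-1, 2]
After 'neg': [-1, -2]
After 'add': [-3]
After 'dup': [-3, -3]
After 'mul': [9]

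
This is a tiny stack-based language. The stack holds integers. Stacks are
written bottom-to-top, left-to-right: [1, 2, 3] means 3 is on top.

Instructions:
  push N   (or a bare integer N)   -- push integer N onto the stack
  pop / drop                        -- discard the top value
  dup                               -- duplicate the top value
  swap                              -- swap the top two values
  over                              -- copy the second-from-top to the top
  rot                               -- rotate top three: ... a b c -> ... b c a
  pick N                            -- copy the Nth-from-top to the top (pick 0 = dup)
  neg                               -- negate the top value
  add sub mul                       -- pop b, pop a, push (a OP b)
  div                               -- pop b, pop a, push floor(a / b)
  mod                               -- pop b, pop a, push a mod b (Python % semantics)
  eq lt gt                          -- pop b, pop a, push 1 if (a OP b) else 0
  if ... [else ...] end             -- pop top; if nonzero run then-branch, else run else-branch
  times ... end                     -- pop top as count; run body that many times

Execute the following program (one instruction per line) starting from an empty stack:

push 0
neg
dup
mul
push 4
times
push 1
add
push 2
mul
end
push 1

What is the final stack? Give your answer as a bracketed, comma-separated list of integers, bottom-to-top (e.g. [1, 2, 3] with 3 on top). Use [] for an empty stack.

After 'push 0': [0]
After 'neg': [0]
After 'dup': [0, 0]
After 'mul': [0]
After 'push 4': [0, 4]
After 'times': [0]
After 'push 1': [0, 1]
After 'add': [1]
After 'push 2': [1, 2]
After 'mul': [2]
After 'push 1': [2, 1]
After 'add': [3]
After 'push 2': [3, 2]
After 'mul': [6]
After 'push 1': [6, 1]
After 'add': [7]
After 'push 2': [7, 2]
After 'mul': [14]
After 'push 1': [14, 1]
After 'add': [15]
After 'push 2': [15, 2]
After 'mul': [30]
After 'push 1': [30, 1]

Answer: [30, 1]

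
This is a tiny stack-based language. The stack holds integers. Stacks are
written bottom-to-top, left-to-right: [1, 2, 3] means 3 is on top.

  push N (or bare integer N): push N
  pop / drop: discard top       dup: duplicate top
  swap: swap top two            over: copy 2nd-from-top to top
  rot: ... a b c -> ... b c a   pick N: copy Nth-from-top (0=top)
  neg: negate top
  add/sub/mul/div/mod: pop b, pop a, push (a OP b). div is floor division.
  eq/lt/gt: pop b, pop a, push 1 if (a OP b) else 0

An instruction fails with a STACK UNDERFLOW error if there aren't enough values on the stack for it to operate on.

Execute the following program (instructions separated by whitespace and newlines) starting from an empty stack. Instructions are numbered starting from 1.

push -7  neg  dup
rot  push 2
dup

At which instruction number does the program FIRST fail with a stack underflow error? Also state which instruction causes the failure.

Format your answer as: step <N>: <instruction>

Answer: step 4: rot

Derivation:
Step 1 ('push -7'): stack = [-7], depth = 1
Step 2 ('neg'): stack = [7], depth = 1
Step 3 ('dup'): stack = [7, 7], depth = 2
Step 4 ('rot'): needs 3 value(s) but depth is 2 — STACK UNDERFLOW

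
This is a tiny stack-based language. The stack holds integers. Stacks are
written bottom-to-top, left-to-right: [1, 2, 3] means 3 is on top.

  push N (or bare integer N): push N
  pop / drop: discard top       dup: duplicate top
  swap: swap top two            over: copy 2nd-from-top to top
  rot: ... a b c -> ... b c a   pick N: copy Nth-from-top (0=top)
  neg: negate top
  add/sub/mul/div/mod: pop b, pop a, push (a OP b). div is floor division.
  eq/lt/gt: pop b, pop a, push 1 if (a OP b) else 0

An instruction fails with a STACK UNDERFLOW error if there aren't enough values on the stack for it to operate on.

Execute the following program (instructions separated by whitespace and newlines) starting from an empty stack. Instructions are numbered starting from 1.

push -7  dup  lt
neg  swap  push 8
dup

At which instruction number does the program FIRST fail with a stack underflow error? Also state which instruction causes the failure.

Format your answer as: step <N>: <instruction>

Step 1 ('push -7'): stack = [-7], depth = 1
Step 2 ('dup'): stack = [-7, -7], depth = 2
Step 3 ('lt'): stack = [0], depth = 1
Step 4 ('neg'): stack = [0], depth = 1
Step 5 ('swap'): needs 2 value(s) but depth is 1 — STACK UNDERFLOW

Answer: step 5: swap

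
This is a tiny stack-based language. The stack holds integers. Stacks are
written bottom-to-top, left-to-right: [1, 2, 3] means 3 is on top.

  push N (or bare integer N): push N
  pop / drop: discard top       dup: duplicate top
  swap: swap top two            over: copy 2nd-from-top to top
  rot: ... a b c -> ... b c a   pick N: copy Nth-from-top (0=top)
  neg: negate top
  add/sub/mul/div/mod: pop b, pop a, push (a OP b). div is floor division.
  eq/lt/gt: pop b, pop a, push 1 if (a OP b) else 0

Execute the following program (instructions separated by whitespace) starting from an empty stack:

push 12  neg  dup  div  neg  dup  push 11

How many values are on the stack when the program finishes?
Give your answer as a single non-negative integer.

Answer: 3

Derivation:
After 'push 12': stack = [12] (depth 1)
After 'neg': stack = [-12] (depth 1)
After 'dup': stack = [-12, -12] (depth 2)
After 'div': stack = [1] (depth 1)
After 'neg': stack = [-1] (depth 1)
After 'dup': stack = [-1, -1] (depth 2)
After 'push 11': stack = [-1, -1, 11] (depth 3)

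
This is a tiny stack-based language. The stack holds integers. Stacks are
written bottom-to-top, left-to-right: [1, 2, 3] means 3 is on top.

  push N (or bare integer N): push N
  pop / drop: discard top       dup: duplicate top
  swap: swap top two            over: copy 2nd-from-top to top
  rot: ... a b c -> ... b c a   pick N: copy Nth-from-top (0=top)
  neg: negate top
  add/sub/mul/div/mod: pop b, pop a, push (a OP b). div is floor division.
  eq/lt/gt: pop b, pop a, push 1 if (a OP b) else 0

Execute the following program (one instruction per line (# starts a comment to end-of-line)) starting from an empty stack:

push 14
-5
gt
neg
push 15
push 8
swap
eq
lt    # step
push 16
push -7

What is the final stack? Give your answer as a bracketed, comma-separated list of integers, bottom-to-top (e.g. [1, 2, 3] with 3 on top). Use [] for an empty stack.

After 'push 14': [14]
After 'push -5': [14, -5]
After 'gt': [1]
After 'neg': [-1]
After 'push 15': [-1, 15]
After 'push 8': [-1, 15, 8]
After 'swap': [-1, 8, 15]
After 'eq': [-1, 0]
After 'lt': [1]
After 'push 16': [1, 16]
After 'push -7': [1, 16, -7]

Answer: [1, 16, -7]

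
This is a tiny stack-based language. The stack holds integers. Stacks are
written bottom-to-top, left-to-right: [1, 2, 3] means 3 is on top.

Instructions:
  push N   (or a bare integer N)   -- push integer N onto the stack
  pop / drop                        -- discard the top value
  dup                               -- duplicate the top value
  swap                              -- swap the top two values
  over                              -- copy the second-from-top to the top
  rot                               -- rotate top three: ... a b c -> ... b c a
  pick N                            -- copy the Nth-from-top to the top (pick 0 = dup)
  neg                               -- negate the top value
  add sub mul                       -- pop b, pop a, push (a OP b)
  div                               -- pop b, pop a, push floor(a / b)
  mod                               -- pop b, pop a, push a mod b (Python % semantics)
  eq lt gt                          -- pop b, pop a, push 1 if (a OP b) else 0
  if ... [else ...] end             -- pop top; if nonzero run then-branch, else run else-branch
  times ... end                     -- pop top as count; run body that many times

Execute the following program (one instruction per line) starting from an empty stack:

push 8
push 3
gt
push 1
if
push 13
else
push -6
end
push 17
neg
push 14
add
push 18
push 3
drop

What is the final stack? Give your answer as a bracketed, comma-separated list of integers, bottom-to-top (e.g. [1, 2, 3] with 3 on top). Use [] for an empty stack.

After 'push 8': [8]
After 'push 3': [8, 3]
After 'gt': [1]
After 'push 1': [1, 1]
After 'if': [1]
After 'push 13': [1, 13]
After 'push 17': [1, 13, 17]
After 'neg': [1, 13, -17]
After 'push 14': [1, 13, -17, 14]
After 'add': [1, 13, -3]
After 'push 18': [1, 13, -3, 18]
After 'push 3': [1, 13, -3, 18, 3]
After 'drop': [1, 13, -3, 18]

Answer: [1, 13, -3, 18]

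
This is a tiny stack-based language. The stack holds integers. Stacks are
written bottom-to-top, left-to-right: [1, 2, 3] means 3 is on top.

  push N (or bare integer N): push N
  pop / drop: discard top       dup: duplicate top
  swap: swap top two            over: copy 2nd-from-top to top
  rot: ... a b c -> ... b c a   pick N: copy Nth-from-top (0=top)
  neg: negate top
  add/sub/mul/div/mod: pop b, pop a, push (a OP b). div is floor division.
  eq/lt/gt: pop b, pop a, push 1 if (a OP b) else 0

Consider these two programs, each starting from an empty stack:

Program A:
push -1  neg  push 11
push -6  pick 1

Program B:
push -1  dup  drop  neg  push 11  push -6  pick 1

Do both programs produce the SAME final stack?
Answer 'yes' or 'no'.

Program A trace:
  After 'push -1': [-1]
  After 'neg': [1]
  After 'push 11': [1, 11]
  After 'push -6': [1, 11, -6]
  After 'pick 1': [1, 11, -6, 11]
Program A final stack: [1, 11, -6, 11]

Program B trace:
  After 'push -1': [-1]
  After 'dup': [-1, -1]
  After 'drop': [-1]
  After 'neg': [1]
  After 'push 11': [1, 11]
  After 'push -6': [1, 11, -6]
  After 'pick 1': [1, 11, -6, 11]
Program B final stack: [1, 11, -6, 11]
Same: yes

Answer: yes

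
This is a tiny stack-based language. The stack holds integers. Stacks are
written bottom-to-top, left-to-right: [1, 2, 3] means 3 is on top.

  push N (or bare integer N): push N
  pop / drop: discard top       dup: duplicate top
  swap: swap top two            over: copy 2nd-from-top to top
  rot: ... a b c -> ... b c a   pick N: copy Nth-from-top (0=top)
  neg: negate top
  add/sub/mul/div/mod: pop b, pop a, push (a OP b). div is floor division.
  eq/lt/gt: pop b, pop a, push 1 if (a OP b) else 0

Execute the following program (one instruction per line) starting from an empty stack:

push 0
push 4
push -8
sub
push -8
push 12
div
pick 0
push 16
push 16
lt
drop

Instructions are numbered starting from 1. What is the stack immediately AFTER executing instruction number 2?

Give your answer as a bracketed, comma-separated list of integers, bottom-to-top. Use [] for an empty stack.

Step 1 ('push 0'): [0]
Step 2 ('push 4'): [0, 4]

Answer: [0, 4]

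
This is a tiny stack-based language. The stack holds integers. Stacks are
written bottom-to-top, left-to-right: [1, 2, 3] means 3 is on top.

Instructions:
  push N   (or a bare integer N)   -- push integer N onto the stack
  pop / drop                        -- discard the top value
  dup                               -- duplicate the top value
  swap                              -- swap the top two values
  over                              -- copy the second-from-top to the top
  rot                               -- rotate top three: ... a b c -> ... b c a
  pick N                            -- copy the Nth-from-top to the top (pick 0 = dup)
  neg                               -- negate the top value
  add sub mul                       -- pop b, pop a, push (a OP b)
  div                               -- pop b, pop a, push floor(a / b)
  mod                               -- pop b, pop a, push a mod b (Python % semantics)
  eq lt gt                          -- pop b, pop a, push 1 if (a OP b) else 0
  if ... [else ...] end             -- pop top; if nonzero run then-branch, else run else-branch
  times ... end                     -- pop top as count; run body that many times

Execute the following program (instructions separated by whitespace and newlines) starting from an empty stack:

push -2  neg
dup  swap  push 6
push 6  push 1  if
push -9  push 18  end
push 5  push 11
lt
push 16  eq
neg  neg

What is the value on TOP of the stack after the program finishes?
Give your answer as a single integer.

After 'push -2': [-2]
After 'neg': [2]
After 'dup': [2, 2]
After 'swap': [2, 2]
After 'push 6': [2, 2, 6]
After 'push 6': [2, 2, 6, 6]
After 'push 1': [2, 2, 6, 6, 1]
After 'if': [2, 2, 6, 6]
After 'push -9': [2, 2, 6, 6, -9]
After 'push 18': [2, 2, 6, 6, -9, 18]
After 'push 5': [2, 2, 6, 6, -9, 18, 5]
After 'push 11': [2, 2, 6, 6, -9, 18, 5, 11]
After 'lt': [2, 2, 6, 6, -9, 18, 1]
After 'push 16': [2, 2, 6, 6, -9, 18, 1, 16]
After 'eq': [2, 2, 6, 6, -9, 18, 0]
After 'neg': [2, 2, 6, 6, -9, 18, 0]
After 'neg': [2, 2, 6, 6, -9, 18, 0]

Answer: 0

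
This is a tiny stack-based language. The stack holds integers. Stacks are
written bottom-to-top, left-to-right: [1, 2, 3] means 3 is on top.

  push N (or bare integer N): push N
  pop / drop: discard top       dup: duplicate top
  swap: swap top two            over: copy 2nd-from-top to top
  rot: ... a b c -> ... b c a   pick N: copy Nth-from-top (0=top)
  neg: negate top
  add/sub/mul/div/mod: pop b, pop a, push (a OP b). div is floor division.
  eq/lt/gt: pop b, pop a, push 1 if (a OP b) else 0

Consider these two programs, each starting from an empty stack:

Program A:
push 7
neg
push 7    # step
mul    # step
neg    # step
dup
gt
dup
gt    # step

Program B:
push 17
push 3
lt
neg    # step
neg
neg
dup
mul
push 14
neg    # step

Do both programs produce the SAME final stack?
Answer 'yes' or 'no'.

Answer: no

Derivation:
Program A trace:
  After 'push 7': [7]
  After 'neg': [-7]
  After 'push 7': [-7, 7]
  After 'mul': [-49]
  After 'neg': [49]
  After 'dup': [49, 49]
  After 'gt': [0]
  After 'dup': [0, 0]
  After 'gt': [0]
Program A final stack: [0]

Program B trace:
  After 'push 17': [17]
  After 'push 3': [17, 3]
  After 'lt': [0]
  After 'neg': [0]
  After 'neg': [0]
  After 'neg': [0]
  After 'dup': [0, 0]
  After 'mul': [0]
  After 'push 14': [0, 14]
  After 'neg': [0, -14]
Program B final stack: [0, -14]
Same: no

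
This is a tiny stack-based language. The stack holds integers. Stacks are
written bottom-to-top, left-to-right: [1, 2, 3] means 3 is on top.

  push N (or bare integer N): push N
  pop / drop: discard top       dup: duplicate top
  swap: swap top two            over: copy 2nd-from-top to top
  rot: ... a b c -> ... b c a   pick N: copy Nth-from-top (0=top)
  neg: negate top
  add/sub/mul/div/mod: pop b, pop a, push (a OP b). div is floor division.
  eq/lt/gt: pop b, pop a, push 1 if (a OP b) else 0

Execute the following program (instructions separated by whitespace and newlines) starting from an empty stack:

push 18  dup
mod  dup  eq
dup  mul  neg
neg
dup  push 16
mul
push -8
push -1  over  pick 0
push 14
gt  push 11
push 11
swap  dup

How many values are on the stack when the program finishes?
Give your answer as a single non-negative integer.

Answer: 9

Derivation:
After 'push 18': stack = [18] (depth 1)
After 'dup': stack = [18, 18] (depth 2)
After 'mod': stack = [0] (depth 1)
After 'dup': stack = [0, 0] (depth 2)
After 'eq': stack = [1] (depth 1)
After 'dup': stack = [1, 1] (depth 2)
After 'mul': stack = [1] (depth 1)
After 'neg': stack = [-1] (depth 1)
After 'neg': stack = [1] (depth 1)
After 'dup': stack = [1, 1] (depth 2)
  ...
After 'push -8': stack = [1, 16, -8] (depth 3)
After 'push -1': stack = [1, 16, -8, -1] (depth 4)
After 'over': stack = [1, 16, -8, -1, -8] (depth 5)
After 'pick 0': stack = [1, 16, -8, -1, -8, -8] (depth 6)
After 'push 14': stack = [1, 16, -8, -1, -8, -8, 14] (depth 7)
After 'gt': stack = [1, 16, -8, -1, -8, 0] (depth 6)
After 'push 11': stack = [1, 16, -8, -1, -8, 0, 11] (depth 7)
After 'push 11': stack = [1, 16, -8, -1, -8, 0, 11, 11] (depth 8)
After 'swap': stack = [1, 16, -8, -1, -8, 0, 11, 11] (depth 8)
After 'dup': stack = [1, 16, -8, -1, -8, 0, 11, 11, 11] (depth 9)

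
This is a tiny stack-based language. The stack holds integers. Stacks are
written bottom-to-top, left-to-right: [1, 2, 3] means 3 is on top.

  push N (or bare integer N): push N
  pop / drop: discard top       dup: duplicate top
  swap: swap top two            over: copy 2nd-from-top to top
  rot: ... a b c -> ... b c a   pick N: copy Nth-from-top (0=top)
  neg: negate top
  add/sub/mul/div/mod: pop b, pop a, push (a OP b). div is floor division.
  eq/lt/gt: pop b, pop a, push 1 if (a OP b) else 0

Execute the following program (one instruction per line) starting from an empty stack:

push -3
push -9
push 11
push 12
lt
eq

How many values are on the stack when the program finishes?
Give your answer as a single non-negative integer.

After 'push -3': stack = [-3] (depth 1)
After 'push -9': stack = [-3, -9] (depth 2)
After 'push 11': stack = [-3, -9, 11] (depth 3)
After 'push 12': stack = [-3, -9, 11, 12] (depth 4)
After 'lt': stack = [-3, -9, 1] (depth 3)
After 'eq': stack = [-3, 0] (depth 2)

Answer: 2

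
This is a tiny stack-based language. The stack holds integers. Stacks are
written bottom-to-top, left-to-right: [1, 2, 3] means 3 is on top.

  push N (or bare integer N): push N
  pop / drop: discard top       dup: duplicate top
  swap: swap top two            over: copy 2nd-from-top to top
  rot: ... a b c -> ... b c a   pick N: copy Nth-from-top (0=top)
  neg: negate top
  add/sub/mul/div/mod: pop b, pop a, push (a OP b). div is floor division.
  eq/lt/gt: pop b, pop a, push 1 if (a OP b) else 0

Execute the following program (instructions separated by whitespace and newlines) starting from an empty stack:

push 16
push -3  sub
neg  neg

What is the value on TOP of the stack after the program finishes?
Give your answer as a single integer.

After 'push 16': [16]
After 'push -3': [16, -3]
After 'sub': [19]
After 'neg': [-19]
After 'neg': [19]

Answer: 19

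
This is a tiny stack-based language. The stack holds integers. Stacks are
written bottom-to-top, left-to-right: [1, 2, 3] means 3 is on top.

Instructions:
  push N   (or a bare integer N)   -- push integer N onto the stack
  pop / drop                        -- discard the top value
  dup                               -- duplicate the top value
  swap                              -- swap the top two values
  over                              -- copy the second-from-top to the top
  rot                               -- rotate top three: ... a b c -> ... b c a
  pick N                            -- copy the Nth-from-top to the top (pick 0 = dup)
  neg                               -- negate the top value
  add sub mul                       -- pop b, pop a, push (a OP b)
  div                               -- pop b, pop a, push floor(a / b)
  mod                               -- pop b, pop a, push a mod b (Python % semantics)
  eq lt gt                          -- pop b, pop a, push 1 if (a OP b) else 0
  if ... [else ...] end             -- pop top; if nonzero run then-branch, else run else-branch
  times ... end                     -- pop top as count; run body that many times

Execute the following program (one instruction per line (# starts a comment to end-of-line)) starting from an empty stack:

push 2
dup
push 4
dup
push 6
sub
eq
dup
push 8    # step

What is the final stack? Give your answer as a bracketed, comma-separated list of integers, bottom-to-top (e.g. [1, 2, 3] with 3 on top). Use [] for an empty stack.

After 'push 2': [2]
After 'dup': [2, 2]
After 'push 4': [2, 2, 4]
After 'dup': [2, 2, 4, 4]
After 'push 6': [2, 2, 4, 4, 6]
After 'sub': [2, 2, 4, -2]
After 'eq': [2, 2, 0]
After 'dup': [2, 2, 0, 0]
After 'push 8': [2, 2, 0, 0, 8]

Answer: [2, 2, 0, 0, 8]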